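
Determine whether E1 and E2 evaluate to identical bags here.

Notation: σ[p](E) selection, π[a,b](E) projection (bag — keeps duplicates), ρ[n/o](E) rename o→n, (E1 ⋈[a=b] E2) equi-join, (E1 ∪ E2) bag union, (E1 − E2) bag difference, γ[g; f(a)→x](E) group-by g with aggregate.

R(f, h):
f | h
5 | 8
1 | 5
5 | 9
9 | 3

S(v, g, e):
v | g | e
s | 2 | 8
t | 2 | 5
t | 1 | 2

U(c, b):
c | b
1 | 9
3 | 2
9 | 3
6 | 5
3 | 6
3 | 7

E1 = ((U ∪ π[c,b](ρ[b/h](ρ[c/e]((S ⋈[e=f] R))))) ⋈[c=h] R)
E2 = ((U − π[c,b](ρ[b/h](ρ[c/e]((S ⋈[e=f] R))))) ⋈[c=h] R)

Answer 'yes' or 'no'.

E1 row counts bottom-up:
  U → 6
  S → 3
  R → 4
  (S ⋈[e=f] R) → 2
  ρ[c/e]((S ⋈[e=f] R)) → 2
  ρ[b/h](ρ[c/e]((S ⋈[e=f] R))) → 2
  π[c,b](ρ[b/h](ρ[c/e]((S ⋈[e=f] R)))) → 2
  (U ∪ π[c,b](ρ[b/h](ρ[c/e]((S ⋈[e=f] R))))) → 8
  R → 4
  ((U ∪ π[c,b](ρ[b/h](ρ[c/e]((S ⋈[e=f] R))))) ⋈[c=h] R) → 6
E2 row counts bottom-up:
  U → 6
  S → 3
  R → 4
  (S ⋈[e=f] R) → 2
  ρ[c/e]((S ⋈[e=f] R)) → 2
  ρ[b/h](ρ[c/e]((S ⋈[e=f] R))) → 2
  π[c,b](ρ[b/h](ρ[c/e]((S ⋈[e=f] R)))) → 2
  (U − π[c,b](ρ[b/h](ρ[c/e]((S ⋈[e=f] R))))) → 6
  R → 4
  ((U − π[c,b](ρ[b/h](ρ[c/e]((S ⋈[e=f] R))))) ⋈[c=h] R) → 4

E1 result:
c | b | f | h
3 | 2 | 9 | 3
3 | 6 | 9 | 3
3 | 7 | 9 | 3
5 | 8 | 1 | 5
5 | 9 | 1 | 5
9 | 3 | 5 | 9
E2 result:
c | b | f | h
3 | 2 | 9 | 3
3 | 6 | 9 | 3
3 | 7 | 9 | 3
9 | 3 | 5 | 9
Witness: (5, 8, 1, 5) appears 1× in E1 but 0× in E2.

no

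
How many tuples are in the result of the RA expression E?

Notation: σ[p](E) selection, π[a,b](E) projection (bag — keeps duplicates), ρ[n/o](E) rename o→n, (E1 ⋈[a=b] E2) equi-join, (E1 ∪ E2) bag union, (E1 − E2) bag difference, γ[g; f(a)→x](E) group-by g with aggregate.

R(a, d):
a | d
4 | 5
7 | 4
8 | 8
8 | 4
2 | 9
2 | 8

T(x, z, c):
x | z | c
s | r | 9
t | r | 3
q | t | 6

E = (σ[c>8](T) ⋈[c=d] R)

Subexpression sizes:
  T → 3
  σ[c>8](T) → 1
  R → 6
  (σ[c>8](T) ⋈[c=d] R) → 1

|E| = 1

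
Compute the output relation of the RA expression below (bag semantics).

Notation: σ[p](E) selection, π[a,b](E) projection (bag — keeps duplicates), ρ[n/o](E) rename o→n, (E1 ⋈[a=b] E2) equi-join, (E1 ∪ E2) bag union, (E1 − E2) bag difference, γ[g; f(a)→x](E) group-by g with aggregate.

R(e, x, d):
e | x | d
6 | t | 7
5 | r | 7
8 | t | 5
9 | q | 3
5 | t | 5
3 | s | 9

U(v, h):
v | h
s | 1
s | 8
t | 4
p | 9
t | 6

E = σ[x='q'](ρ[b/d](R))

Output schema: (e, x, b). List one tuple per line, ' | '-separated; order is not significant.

Subexpression sizes:
  R → 6
  ρ[b/d](R) → 6
  σ[x='q'](ρ[b/d](R)) → 1

== RESULT ==
e | x | b
9 | q | 3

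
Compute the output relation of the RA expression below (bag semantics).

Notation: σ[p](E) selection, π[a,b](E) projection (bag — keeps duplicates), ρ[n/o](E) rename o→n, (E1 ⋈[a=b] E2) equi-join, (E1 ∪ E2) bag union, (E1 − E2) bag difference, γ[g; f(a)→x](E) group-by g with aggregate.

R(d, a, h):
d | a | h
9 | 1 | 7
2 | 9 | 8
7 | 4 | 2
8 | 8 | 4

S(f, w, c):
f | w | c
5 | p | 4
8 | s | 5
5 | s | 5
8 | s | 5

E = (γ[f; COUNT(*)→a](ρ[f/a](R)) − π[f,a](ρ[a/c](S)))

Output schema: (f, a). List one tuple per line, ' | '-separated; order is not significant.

Per-node cardinality:
  R → 4
  ρ[f/a](R) → 4
  γ[f; COUNT(*)→a](ρ[f/a](R)) → 4
  S → 4
  ρ[a/c](S) → 4
  π[f,a](ρ[a/c](S)) → 4
  (γ[f; COUNT(*)→a](ρ[f/a](R)) − π[f,a](ρ[a/c](S))) → 4

== RESULT ==
f | a
1 | 1
4 | 1
8 | 1
9 | 1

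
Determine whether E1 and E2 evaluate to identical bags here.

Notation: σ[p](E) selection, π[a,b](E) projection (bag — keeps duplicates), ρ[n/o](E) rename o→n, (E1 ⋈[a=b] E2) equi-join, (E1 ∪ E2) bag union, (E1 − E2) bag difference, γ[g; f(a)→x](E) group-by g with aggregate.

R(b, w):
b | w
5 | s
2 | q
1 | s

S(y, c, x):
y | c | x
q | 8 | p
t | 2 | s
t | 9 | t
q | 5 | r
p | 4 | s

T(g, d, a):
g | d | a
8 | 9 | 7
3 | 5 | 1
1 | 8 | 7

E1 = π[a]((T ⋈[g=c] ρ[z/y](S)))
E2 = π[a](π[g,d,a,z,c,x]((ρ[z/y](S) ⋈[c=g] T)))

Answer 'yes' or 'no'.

E1 per-node cardinality:
  T → 3
  S → 5
  ρ[z/y](S) → 5
  (T ⋈[g=c] ρ[z/y](S)) → 1
  π[a]((T ⋈[g=c] ρ[z/y](S))) → 1
E2 per-node cardinality:
  S → 5
  ρ[z/y](S) → 5
  T → 3
  (ρ[z/y](S) ⋈[c=g] T) → 1
  π[g,d,a,z,c,x]((ρ[z/y](S) ⋈[c=g] T)) → 1
  π[a](π[g,d,a,z,c,x]((ρ[z/y](S) ⋈[c=g] T))) → 1

E1 and E2 produce the same multiset:
a
7

yes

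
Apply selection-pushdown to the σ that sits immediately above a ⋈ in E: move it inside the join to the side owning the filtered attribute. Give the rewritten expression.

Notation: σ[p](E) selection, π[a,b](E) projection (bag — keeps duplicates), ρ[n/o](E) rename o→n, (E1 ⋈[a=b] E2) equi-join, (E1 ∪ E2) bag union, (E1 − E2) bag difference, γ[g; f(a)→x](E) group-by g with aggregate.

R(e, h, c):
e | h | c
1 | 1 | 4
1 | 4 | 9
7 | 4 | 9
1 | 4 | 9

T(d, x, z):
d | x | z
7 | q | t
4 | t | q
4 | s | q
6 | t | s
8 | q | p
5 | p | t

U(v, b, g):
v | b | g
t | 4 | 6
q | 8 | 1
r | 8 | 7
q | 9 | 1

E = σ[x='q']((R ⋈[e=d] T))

σ filters on x, owned by the right side.
E' = (R ⋈[e=d] σ[x='q'](T))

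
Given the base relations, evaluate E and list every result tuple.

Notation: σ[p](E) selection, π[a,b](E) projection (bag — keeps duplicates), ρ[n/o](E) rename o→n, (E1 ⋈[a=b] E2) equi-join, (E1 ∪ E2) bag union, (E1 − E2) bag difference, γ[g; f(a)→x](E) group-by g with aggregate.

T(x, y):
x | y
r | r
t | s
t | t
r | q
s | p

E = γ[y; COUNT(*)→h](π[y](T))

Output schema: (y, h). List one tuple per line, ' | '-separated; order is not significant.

Row counts bottom-up:
  T → 5
  π[y](T) → 5
  γ[y; COUNT(*)→h](π[y](T)) → 5

== RESULT ==
y | h
p | 1
q | 1
r | 1
s | 1
t | 1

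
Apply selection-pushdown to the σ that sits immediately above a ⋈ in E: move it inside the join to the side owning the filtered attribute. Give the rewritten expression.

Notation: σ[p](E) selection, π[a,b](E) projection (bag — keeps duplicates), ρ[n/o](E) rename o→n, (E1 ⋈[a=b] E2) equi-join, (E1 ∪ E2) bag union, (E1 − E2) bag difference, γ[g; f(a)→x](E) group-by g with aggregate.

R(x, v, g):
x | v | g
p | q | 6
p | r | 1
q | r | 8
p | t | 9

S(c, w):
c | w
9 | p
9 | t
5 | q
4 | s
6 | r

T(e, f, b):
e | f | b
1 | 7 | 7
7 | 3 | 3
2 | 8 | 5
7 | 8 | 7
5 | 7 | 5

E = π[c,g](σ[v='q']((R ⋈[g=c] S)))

σ filters on v, owned by the left side.
E' = π[c,g]((σ[v='q'](R) ⋈[g=c] S))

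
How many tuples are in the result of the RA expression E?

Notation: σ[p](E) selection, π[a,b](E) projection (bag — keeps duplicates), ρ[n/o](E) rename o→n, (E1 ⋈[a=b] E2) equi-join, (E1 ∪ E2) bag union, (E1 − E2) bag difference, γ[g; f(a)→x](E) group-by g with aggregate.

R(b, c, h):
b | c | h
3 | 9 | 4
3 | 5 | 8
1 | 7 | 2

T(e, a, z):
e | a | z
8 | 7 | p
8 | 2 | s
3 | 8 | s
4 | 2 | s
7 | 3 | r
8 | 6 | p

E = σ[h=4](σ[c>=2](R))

Subexpression sizes:
  R → 3
  σ[c>=2](R) → 3
  σ[h=4](σ[c>=2](R)) → 1

|E| = 1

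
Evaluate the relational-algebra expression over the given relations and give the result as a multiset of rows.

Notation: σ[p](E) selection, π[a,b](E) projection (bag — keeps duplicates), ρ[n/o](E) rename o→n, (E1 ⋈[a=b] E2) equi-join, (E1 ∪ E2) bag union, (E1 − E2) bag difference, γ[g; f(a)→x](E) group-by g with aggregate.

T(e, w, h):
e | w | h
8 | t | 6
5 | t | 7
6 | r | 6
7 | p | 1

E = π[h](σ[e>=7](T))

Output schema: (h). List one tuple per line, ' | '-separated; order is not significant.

Per-node cardinality:
  T → 4
  σ[e>=7](T) → 2
  π[h](σ[e>=7](T)) → 2

== RESULT ==
h
1
6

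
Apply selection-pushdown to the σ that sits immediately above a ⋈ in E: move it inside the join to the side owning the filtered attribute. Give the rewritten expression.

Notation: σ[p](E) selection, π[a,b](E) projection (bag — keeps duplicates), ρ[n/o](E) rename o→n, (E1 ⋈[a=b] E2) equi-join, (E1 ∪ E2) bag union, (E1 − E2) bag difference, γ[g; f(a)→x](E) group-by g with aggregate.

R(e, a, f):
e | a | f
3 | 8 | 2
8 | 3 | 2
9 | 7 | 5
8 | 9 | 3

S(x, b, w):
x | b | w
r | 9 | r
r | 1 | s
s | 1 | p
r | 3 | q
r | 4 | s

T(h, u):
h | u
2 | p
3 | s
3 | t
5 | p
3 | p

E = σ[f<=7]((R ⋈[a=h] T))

σ filters on f, owned by the left side.
E' = (σ[f<=7](R) ⋈[a=h] T)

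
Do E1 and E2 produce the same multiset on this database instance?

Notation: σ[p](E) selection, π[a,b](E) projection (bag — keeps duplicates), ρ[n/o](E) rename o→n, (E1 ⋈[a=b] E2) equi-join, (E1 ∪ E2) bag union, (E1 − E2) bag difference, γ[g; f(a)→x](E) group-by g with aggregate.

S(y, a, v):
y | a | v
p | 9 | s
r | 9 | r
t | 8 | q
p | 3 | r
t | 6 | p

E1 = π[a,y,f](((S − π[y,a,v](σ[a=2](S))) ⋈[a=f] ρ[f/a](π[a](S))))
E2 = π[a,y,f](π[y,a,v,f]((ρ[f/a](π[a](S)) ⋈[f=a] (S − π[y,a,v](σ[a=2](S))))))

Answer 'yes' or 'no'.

E1 stepwise |·|:
  S → 5
  S → 5
  σ[a=2](S) → 0
  π[y,a,v](σ[a=2](S)) → 0
  (S − π[y,a,v](σ[a=2](S))) → 5
  S → 5
  π[a](S) → 5
  ρ[f/a](π[a](S)) → 5
  ((S − π[y,a,v](σ[a=2](S))) ⋈[a=f] ρ[f/a](π[a](S))) → 7
  π[a,y,f](((S − π[y,a,v](σ[a=2](S))) ⋈[a=f] ρ[f/a](π[a](S)))) → 7
E2 stepwise |·|:
  S → 5
  π[a](S) → 5
  ρ[f/a](π[a](S)) → 5
  S → 5
  S → 5
  σ[a=2](S) → 0
  π[y,a,v](σ[a=2](S)) → 0
  (S − π[y,a,v](σ[a=2](S))) → 5
  (ρ[f/a](π[a](S)) ⋈[f=a] (S − π[y,a,v](σ[a=2](S)))) → 7
  π[y,a,v,f]((ρ[f/a](π[a](S)) ⋈[f=a] (S − π[y,a,v](σ[a=2](S))))) → 7
  π[a,y,f](π[y,a,v,f]((ρ[f/a](π[a](S)) ⋈[f=a] (S − π[y,a,v](σ[a=2](S)))))) → 7

E1 and E2 produce the same multiset:
a | y | f
3 | p | 3
6 | t | 6
8 | t | 8
9 | p | 9
9 | p | 9
9 | r | 9
9 | r | 9

yes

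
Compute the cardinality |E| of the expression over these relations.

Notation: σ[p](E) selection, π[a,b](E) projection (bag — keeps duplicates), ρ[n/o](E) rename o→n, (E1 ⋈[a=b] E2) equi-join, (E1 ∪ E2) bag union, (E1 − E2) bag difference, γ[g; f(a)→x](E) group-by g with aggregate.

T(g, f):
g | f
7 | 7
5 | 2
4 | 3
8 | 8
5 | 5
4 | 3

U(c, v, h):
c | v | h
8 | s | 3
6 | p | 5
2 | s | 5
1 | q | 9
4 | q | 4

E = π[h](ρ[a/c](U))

Row counts bottom-up:
  U → 5
  ρ[a/c](U) → 5
  π[h](ρ[a/c](U)) → 5

|E| = 5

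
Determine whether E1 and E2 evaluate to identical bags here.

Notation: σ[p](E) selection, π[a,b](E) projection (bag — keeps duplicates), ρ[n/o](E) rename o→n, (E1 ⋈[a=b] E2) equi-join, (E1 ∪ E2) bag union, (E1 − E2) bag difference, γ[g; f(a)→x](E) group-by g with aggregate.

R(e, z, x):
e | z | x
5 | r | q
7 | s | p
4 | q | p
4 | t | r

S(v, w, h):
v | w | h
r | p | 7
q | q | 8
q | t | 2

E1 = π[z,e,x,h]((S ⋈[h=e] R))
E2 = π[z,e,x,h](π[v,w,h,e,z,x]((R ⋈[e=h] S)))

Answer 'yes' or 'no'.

E1 per-node cardinality:
  S → 3
  R → 4
  (S ⋈[h=e] R) → 1
  π[z,e,x,h]((S ⋈[h=e] R)) → 1
E2 per-node cardinality:
  R → 4
  S → 3
  (R ⋈[e=h] S) → 1
  π[v,w,h,e,z,x]((R ⋈[e=h] S)) → 1
  π[z,e,x,h](π[v,w,h,e,z,x]((R ⋈[e=h] S))) → 1

E1 and E2 produce the same multiset:
z | e | x | h
s | 7 | p | 7

yes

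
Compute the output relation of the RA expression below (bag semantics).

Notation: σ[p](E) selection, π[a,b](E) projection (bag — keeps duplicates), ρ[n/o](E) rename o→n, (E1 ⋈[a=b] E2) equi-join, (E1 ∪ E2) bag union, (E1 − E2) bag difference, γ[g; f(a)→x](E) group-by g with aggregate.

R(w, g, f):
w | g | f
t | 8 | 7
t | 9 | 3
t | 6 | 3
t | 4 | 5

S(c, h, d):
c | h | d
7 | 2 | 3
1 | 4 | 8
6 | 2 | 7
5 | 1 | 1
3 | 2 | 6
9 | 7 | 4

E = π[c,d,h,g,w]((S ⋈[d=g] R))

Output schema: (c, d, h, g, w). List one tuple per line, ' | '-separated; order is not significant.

Row counts bottom-up:
  S → 6
  R → 4
  (S ⋈[d=g] R) → 3
  π[c,d,h,g,w]((S ⋈[d=g] R)) → 3

== RESULT ==
c | d | h | g | w
1 | 8 | 4 | 8 | t
3 | 6 | 2 | 6 | t
9 | 4 | 7 | 4 | t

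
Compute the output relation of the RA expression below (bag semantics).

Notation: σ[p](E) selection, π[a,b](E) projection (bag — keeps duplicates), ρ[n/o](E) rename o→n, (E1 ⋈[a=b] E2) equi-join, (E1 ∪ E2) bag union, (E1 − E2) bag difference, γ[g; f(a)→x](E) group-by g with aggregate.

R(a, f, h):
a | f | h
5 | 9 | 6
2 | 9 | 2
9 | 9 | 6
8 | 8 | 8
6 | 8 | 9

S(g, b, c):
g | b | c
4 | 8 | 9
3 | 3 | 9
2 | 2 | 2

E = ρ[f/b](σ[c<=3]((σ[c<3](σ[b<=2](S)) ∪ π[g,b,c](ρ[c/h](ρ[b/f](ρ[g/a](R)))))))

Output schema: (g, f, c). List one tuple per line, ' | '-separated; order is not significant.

Subexpression sizes:
  S → 3
  σ[b<=2](S) → 1
  σ[c<3](σ[b<=2](S)) → 1
  R → 5
  ρ[g/a](R) → 5
  ρ[b/f](ρ[g/a](R)) → 5
  ρ[c/h](ρ[b/f](ρ[g/a](R))) → 5
  π[g,b,c](ρ[c/h](ρ[b/f](ρ[g/a](R)))) → 5
  (σ[c<3](σ[b<=2](S)) ∪ π[g,b,c](ρ[c/h](ρ[b/f](ρ[g/a](R))))) → 6
  σ[c<=3]((σ[c<3](σ[b<=2](S)) ∪ π[g,b,c](ρ[c/h](ρ[b/f](ρ[g/a](R)))))) → 2
  ρ[f/b](σ[c<=3]((σ[c<3](σ[b<=2](S)) ∪ π[g,b,c](ρ[c/h](ρ[b/f](ρ[g/a](R))))))) → 2

== RESULT ==
g | f | c
2 | 2 | 2
2 | 9 | 2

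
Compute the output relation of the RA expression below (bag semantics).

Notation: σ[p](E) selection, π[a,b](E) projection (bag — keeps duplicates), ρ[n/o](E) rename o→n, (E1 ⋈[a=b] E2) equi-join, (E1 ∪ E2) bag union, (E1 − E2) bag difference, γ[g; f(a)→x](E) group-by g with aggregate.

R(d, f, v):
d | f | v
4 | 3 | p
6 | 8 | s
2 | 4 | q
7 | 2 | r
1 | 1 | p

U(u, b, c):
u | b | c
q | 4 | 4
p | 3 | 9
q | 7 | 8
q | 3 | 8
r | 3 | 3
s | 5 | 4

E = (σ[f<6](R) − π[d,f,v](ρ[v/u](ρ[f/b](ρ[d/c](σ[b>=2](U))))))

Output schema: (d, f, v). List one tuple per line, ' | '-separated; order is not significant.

Subexpression sizes:
  R → 5
  σ[f<6](R) → 4
  U → 6
  σ[b>=2](U) → 6
  ρ[d/c](σ[b>=2](U)) → 6
  ρ[f/b](ρ[d/c](σ[b>=2](U))) → 6
  ρ[v/u](ρ[f/b](ρ[d/c](σ[b>=2](U)))) → 6
  π[d,f,v](ρ[v/u](ρ[f/b](ρ[d/c](σ[b>=2](U))))) → 6
  (σ[f<6](R) − π[d,f,v](ρ[v/u](ρ[f/b](ρ[d/c](σ[b>=2](U)))))) → 4

== RESULT ==
d | f | v
1 | 1 | p
2 | 4 | q
4 | 3 | p
7 | 2 | r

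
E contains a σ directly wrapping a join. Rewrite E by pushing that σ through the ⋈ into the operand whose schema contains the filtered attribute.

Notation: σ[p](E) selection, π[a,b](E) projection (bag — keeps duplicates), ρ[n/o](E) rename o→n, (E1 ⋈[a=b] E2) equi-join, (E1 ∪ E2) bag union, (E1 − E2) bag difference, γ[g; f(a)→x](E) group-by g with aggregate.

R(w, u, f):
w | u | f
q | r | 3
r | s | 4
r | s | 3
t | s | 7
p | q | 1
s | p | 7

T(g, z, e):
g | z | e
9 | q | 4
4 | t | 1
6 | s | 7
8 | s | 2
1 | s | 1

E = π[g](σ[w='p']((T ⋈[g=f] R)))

σ filters on w, owned by the right side.
E' = π[g]((T ⋈[g=f] σ[w='p'](R)))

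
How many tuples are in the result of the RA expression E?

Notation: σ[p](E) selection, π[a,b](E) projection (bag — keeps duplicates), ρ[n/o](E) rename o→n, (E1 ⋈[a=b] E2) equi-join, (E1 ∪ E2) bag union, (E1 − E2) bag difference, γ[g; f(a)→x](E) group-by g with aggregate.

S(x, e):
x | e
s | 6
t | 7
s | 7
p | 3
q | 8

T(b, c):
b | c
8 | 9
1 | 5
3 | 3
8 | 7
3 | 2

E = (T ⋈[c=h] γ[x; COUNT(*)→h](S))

Subexpression sizes:
  T → 5
  S → 5
  γ[x; COUNT(*)→h](S) → 4
  (T ⋈[c=h] γ[x; COUNT(*)→h](S)) → 1

|E| = 1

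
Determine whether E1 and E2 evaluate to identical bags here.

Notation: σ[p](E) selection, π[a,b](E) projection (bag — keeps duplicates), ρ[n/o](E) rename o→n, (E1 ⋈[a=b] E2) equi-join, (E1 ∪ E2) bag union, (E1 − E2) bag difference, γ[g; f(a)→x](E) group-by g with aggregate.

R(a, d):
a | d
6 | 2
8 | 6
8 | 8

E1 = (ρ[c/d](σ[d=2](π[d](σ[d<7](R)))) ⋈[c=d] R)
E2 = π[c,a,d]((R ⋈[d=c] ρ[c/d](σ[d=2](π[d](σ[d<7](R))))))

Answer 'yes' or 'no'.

E1 subexpression sizes:
  R → 3
  σ[d<7](R) → 2
  π[d](σ[d<7](R)) → 2
  σ[d=2](π[d](σ[d<7](R))) → 1
  ρ[c/d](σ[d=2](π[d](σ[d<7](R)))) → 1
  R → 3
  (ρ[c/d](σ[d=2](π[d](σ[d<7](R)))) ⋈[c=d] R) → 1
E2 subexpression sizes:
  R → 3
  R → 3
  σ[d<7](R) → 2
  π[d](σ[d<7](R)) → 2
  σ[d=2](π[d](σ[d<7](R))) → 1
  ρ[c/d](σ[d=2](π[d](σ[d<7](R)))) → 1
  (R ⋈[d=c] ρ[c/d](σ[d=2](π[d](σ[d<7](R))))) → 1
  π[c,a,d]((R ⋈[d=c] ρ[c/d](σ[d=2](π[d](σ[d<7](R)))))) → 1

E1 and E2 produce the same multiset:
c | a | d
2 | 6 | 2

yes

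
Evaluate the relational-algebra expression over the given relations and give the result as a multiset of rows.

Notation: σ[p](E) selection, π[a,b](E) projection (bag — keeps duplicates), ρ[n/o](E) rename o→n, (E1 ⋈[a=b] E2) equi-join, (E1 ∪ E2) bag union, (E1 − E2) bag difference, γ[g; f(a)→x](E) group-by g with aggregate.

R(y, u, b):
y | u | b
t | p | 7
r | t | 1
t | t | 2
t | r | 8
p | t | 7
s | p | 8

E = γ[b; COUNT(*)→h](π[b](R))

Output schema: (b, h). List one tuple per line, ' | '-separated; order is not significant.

Per-node cardinality:
  R → 6
  π[b](R) → 6
  γ[b; COUNT(*)→h](π[b](R)) → 4

== RESULT ==
b | h
1 | 1
2 | 1
7 | 2
8 | 2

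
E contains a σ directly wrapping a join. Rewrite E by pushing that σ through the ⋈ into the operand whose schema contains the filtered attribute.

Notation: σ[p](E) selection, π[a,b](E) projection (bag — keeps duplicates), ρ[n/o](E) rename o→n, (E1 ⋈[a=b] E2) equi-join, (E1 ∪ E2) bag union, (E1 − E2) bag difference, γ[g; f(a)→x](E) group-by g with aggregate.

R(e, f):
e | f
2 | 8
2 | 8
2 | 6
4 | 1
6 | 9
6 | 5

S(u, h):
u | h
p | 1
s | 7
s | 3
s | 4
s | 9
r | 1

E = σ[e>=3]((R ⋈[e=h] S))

σ filters on e, owned by the left side.
E' = (σ[e>=3](R) ⋈[e=h] S)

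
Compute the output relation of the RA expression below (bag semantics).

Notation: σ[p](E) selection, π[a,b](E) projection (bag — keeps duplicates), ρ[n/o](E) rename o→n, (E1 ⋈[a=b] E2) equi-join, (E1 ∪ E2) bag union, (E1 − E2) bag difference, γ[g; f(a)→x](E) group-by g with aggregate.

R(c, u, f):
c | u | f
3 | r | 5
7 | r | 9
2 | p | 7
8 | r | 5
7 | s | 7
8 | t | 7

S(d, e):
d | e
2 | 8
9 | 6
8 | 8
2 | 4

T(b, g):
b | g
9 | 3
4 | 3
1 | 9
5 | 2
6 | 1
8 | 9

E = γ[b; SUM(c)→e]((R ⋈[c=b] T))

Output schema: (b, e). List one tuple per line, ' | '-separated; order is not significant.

Per-node cardinality:
  R → 6
  T → 6
  (R ⋈[c=b] T) → 2
  γ[b; SUM(c)→e]((R ⋈[c=b] T)) → 1

== RESULT ==
b | e
8 | 16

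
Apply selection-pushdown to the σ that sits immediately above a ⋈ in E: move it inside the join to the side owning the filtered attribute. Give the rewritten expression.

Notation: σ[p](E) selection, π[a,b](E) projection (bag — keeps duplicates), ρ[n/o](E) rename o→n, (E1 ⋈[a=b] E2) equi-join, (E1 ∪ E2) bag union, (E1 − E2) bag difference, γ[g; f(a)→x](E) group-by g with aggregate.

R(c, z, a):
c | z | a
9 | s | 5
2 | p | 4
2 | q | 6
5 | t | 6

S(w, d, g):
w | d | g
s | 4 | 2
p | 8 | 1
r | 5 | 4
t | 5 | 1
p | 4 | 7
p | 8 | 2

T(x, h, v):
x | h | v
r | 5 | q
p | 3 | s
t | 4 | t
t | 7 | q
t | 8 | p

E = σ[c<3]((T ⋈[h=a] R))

σ filters on c, owned by the right side.
E' = (T ⋈[h=a] σ[c<3](R))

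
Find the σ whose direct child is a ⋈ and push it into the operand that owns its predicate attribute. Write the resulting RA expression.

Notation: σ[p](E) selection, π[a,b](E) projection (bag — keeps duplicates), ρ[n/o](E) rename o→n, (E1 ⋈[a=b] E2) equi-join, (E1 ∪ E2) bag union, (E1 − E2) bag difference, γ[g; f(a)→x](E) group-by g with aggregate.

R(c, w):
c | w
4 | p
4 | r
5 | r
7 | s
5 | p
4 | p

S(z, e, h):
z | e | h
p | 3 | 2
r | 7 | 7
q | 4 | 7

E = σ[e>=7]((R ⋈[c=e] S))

σ filters on e, owned by the right side.
E' = (R ⋈[c=e] σ[e>=7](S))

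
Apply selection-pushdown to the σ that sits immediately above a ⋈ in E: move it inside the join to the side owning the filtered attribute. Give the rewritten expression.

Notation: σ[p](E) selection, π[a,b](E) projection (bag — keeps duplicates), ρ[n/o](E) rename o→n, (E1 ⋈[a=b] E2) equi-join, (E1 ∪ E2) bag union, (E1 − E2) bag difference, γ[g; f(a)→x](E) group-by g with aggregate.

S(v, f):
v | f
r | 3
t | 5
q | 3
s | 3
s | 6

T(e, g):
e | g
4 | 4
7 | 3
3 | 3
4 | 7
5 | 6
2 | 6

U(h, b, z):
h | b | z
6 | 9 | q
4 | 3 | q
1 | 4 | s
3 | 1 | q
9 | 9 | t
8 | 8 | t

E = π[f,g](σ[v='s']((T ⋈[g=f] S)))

σ filters on v, owned by the right side.
E' = π[f,g]((T ⋈[g=f] σ[v='s'](S)))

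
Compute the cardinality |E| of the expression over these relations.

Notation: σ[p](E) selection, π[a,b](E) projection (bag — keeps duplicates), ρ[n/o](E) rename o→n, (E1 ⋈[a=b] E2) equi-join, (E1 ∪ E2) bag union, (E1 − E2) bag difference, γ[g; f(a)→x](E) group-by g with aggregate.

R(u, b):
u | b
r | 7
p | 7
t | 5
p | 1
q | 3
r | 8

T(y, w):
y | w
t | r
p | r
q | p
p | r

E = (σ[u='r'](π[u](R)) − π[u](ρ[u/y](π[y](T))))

Per-node cardinality:
  R → 6
  π[u](R) → 6
  σ[u='r'](π[u](R)) → 2
  T → 4
  π[y](T) → 4
  ρ[u/y](π[y](T)) → 4
  π[u](ρ[u/y](π[y](T))) → 4
  (σ[u='r'](π[u](R)) − π[u](ρ[u/y](π[y](T)))) → 2

|E| = 2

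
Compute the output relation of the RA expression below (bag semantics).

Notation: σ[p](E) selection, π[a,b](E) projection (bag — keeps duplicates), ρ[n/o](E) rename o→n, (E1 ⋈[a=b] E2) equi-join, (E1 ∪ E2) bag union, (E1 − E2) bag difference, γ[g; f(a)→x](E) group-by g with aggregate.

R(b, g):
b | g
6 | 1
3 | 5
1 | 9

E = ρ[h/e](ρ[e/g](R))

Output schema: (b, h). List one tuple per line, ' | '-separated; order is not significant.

Row counts bottom-up:
  R → 3
  ρ[e/g](R) → 3
  ρ[h/e](ρ[e/g](R)) → 3

== RESULT ==
b | h
1 | 9
3 | 5
6 | 1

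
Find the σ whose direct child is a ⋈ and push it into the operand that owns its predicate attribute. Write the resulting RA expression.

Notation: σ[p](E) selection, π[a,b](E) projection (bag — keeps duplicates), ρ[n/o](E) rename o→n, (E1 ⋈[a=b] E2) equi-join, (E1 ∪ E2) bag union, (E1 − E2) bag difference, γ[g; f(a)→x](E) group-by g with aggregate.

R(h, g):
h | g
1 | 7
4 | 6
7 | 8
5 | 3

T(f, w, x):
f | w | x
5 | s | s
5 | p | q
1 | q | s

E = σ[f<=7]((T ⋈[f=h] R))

σ filters on f, owned by the left side.
E' = (σ[f<=7](T) ⋈[f=h] R)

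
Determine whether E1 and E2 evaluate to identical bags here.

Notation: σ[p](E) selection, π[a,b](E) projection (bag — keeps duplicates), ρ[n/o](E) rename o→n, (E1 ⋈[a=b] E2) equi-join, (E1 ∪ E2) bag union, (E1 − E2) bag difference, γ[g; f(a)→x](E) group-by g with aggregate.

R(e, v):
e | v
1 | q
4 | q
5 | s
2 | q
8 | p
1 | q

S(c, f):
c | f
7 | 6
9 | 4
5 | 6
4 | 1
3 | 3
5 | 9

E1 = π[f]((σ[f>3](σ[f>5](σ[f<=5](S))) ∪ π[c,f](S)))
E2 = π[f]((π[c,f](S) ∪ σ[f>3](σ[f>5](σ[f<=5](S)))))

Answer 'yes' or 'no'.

E1 subexpression sizes:
  S → 6
  σ[f<=5](S) → 3
  σ[f>5](σ[f<=5](S)) → 0
  σ[f>3](σ[f>5](σ[f<=5](S))) → 0
  S → 6
  π[c,f](S) → 6
  (σ[f>3](σ[f>5](σ[f<=5](S))) ∪ π[c,f](S)) → 6
  π[f]((σ[f>3](σ[f>5](σ[f<=5](S))) ∪ π[c,f](S))) → 6
E2 subexpression sizes:
  S → 6
  π[c,f](S) → 6
  S → 6
  σ[f<=5](S) → 3
  σ[f>5](σ[f<=5](S)) → 0
  σ[f>3](σ[f>5](σ[f<=5](S))) → 0
  (π[c,f](S) ∪ σ[f>3](σ[f>5](σ[f<=5](S)))) → 6
  π[f]((π[c,f](S) ∪ σ[f>3](σ[f>5](σ[f<=5](S))))) → 6

E1 and E2 produce the same multiset:
f
1
3
4
6
6
9

yes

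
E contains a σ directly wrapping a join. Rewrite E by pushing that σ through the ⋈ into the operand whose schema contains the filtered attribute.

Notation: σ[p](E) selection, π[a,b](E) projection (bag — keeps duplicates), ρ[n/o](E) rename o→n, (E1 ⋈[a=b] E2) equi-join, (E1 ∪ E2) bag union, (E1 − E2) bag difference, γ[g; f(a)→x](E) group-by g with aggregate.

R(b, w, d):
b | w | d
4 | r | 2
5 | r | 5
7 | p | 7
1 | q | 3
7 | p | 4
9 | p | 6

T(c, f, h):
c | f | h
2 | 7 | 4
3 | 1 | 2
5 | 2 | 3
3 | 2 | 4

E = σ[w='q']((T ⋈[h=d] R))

σ filters on w, owned by the right side.
E' = (T ⋈[h=d] σ[w='q'](R))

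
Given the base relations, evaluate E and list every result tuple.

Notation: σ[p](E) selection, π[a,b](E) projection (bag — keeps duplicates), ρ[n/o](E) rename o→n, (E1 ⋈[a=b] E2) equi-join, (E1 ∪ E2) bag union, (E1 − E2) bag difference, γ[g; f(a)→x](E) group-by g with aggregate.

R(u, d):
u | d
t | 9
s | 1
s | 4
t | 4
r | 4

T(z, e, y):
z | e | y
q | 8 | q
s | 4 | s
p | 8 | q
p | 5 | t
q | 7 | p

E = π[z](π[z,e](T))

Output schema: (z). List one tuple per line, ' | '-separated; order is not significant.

Row counts bottom-up:
  T → 5
  π[z,e](T) → 5
  π[z](π[z,e](T)) → 5

== RESULT ==
z
p
p
q
q
s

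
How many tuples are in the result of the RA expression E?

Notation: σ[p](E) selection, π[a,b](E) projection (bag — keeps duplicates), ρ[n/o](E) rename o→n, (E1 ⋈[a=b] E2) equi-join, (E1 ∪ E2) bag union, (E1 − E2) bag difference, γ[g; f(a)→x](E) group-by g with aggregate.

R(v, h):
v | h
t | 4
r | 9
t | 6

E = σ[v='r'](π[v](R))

Per-node cardinality:
  R → 3
  π[v](R) → 3
  σ[v='r'](π[v](R)) → 1

|E| = 1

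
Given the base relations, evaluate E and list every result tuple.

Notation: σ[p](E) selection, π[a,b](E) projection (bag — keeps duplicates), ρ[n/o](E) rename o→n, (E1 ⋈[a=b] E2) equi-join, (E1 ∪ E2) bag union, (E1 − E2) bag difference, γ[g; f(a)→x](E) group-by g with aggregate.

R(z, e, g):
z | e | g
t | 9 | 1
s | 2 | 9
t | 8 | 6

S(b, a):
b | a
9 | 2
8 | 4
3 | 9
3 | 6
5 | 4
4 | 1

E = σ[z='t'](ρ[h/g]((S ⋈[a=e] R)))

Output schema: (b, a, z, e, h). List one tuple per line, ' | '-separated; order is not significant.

Stepwise |·|:
  S → 6
  R → 3
  (S ⋈[a=e] R) → 2
  ρ[h/g]((S ⋈[a=e] R)) → 2
  σ[z='t'](ρ[h/g]((S ⋈[a=e] R))) → 1

== RESULT ==
b | a | z | e | h
3 | 9 | t | 9 | 1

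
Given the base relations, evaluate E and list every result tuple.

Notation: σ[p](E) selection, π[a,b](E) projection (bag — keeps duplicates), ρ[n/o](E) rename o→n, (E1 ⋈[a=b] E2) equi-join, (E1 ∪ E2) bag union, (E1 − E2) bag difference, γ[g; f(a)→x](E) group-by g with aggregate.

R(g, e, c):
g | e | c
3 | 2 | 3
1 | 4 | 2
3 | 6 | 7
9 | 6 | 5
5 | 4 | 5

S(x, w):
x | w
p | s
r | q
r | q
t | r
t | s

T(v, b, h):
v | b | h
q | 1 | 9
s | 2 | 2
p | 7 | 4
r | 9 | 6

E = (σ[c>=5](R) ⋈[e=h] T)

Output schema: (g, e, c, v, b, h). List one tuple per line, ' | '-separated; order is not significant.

Stepwise |·|:
  R → 5
  σ[c>=5](R) → 3
  T → 4
  (σ[c>=5](R) ⋈[e=h] T) → 3

== RESULT ==
g | e | c | v | b | h
3 | 6 | 7 | r | 9 | 6
5 | 4 | 5 | p | 7 | 4
9 | 6 | 5 | r | 9 | 6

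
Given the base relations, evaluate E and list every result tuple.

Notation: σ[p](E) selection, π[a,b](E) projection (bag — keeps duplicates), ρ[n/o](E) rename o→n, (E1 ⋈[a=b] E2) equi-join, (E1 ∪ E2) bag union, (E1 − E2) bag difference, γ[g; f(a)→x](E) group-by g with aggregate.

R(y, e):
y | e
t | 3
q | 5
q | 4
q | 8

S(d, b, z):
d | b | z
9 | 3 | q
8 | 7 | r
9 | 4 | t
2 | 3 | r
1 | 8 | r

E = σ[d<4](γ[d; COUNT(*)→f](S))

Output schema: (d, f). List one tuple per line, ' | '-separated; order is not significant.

Row counts bottom-up:
  S → 5
  γ[d; COUNT(*)→f](S) → 4
  σ[d<4](γ[d; COUNT(*)→f](S)) → 2

== RESULT ==
d | f
1 | 1
2 | 1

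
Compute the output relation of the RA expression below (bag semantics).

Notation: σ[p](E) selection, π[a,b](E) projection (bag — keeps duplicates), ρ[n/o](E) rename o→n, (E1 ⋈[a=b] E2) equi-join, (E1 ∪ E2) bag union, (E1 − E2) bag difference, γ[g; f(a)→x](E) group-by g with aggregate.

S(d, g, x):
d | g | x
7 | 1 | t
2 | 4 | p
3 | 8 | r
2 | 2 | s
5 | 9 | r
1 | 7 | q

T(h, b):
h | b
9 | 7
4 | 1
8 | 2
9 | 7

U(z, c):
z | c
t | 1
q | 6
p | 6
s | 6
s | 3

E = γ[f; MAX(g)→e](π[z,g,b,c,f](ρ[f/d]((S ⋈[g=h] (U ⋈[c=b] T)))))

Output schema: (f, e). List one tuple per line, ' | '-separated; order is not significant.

Row counts bottom-up:
  S → 6
  U → 5
  T → 4
  (U ⋈[c=b] T) → 1
  (S ⋈[g=h] (U ⋈[c=b] T)) → 1
  ρ[f/d]((S ⋈[g=h] (U ⋈[c=b] T))) → 1
  π[z,g,b,c,f](ρ[f/d]((S ⋈[g=h] (U ⋈[c=b] T)))) → 1
  γ[f; MAX(g)→e](π[z,g,b,c,f](ρ[f/d]((S ⋈[g=h] (U ⋈[c=b] T))))) → 1

== RESULT ==
f | e
2 | 4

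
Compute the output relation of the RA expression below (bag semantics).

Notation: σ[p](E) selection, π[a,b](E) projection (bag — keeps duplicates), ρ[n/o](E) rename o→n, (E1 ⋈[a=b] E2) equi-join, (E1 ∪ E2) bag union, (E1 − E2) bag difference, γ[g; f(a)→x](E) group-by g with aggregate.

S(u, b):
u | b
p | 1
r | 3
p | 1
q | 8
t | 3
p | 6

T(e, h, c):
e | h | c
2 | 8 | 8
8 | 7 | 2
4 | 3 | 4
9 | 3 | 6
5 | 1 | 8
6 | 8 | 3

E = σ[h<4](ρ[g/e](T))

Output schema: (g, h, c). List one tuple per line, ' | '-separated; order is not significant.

Per-node cardinality:
  T → 6
  ρ[g/e](T) → 6
  σ[h<4](ρ[g/e](T)) → 3

== RESULT ==
g | h | c
4 | 3 | 4
5 | 1 | 8
9 | 3 | 6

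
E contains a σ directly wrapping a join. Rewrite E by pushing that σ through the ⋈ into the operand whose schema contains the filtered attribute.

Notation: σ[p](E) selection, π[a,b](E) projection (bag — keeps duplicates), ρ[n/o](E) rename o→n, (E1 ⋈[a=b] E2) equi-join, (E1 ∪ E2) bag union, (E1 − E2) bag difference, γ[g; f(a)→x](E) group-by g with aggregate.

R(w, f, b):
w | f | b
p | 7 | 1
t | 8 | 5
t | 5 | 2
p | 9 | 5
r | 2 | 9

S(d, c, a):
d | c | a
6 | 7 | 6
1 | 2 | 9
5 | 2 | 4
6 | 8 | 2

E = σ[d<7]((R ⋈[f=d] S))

σ filters on d, owned by the right side.
E' = (R ⋈[f=d] σ[d<7](S))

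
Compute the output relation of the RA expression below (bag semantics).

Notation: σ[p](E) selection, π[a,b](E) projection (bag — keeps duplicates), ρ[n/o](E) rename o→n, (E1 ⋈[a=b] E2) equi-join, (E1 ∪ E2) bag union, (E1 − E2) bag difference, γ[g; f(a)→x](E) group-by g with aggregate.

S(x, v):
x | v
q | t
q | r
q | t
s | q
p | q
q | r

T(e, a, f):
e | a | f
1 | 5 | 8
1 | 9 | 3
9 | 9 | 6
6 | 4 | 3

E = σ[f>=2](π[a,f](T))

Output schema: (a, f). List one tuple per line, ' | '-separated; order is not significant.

Row counts bottom-up:
  T → 4
  π[a,f](T) → 4
  σ[f>=2](π[a,f](T)) → 4

== RESULT ==
a | f
4 | 3
5 | 8
9 | 3
9 | 6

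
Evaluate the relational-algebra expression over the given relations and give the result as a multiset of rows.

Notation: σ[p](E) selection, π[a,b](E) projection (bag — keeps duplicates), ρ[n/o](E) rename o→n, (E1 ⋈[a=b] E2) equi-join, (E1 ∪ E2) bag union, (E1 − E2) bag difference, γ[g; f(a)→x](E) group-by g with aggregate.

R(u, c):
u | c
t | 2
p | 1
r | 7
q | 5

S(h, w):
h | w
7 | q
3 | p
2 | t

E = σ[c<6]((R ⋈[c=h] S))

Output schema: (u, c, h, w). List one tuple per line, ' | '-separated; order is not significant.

Stepwise |·|:
  R → 4
  S → 3
  (R ⋈[c=h] S) → 2
  σ[c<6]((R ⋈[c=h] S)) → 1

== RESULT ==
u | c | h | w
t | 2 | 2 | t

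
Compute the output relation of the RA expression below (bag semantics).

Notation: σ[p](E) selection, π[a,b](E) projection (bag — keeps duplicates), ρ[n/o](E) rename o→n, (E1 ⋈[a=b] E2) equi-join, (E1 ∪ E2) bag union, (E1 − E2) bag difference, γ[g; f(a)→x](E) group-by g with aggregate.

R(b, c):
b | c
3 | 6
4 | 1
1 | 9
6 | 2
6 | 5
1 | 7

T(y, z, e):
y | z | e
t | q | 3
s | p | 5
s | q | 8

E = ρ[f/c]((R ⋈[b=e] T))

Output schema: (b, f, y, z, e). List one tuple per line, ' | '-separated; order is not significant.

Per-node cardinality:
  R → 6
  T → 3
  (R ⋈[b=e] T) → 1
  ρ[f/c]((R ⋈[b=e] T)) → 1

== RESULT ==
b | f | y | z | e
3 | 6 | t | q | 3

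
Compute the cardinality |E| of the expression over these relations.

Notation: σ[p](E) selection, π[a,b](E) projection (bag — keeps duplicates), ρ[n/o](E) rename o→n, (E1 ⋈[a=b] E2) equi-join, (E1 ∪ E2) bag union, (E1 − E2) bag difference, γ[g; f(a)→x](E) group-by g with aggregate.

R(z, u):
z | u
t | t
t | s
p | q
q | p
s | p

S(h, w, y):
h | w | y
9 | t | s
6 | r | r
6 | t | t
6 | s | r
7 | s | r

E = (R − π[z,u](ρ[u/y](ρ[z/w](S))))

Stepwise |·|:
  R → 5
  S → 5
  ρ[z/w](S) → 5
  ρ[u/y](ρ[z/w](S)) → 5
  π[z,u](ρ[u/y](ρ[z/w](S))) → 5
  (R − π[z,u](ρ[u/y](ρ[z/w](S)))) → 3

|E| = 3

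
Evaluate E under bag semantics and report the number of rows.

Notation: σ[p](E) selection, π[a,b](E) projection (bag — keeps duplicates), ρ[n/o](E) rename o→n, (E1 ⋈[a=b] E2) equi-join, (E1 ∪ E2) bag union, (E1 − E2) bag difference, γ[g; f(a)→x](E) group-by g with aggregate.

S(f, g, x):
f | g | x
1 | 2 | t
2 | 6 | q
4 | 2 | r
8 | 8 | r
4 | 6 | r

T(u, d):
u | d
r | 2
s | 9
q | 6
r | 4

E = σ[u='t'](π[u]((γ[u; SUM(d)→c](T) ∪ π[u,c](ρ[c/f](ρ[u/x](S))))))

Stepwise |·|:
  T → 4
  γ[u; SUM(d)→c](T) → 3
  S → 5
  ρ[u/x](S) → 5
  ρ[c/f](ρ[u/x](S)) → 5
  π[u,c](ρ[c/f](ρ[u/x](S))) → 5
  (γ[u; SUM(d)→c](T) ∪ π[u,c](ρ[c/f](ρ[u/x](S)))) → 8
  π[u]((γ[u; SUM(d)→c](T) ∪ π[u,c](ρ[c/f](ρ[u/x](S))))) → 8
  σ[u='t'](π[u]((γ[u; SUM(d)→c](T) ∪ π[u,c](ρ[c/f](ρ[u/x](S)))))) → 1

|E| = 1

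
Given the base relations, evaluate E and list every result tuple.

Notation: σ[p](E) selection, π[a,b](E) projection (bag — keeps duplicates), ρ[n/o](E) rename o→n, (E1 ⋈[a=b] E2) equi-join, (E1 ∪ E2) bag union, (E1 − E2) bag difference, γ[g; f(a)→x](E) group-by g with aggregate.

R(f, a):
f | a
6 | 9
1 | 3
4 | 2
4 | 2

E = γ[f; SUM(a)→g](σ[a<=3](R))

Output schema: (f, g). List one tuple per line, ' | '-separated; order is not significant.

Stepwise |·|:
  R → 4
  σ[a<=3](R) → 3
  γ[f; SUM(a)→g](σ[a<=3](R)) → 2

== RESULT ==
f | g
1 | 3
4 | 4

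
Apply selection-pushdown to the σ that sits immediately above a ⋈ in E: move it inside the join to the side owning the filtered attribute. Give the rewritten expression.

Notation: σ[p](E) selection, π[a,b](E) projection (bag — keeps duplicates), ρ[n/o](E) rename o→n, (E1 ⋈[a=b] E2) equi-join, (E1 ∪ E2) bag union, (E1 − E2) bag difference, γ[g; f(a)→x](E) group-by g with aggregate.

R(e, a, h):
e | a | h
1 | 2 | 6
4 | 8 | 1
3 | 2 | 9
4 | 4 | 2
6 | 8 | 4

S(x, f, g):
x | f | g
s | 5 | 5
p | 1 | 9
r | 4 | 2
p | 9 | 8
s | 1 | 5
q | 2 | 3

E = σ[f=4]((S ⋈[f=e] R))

σ filters on f, owned by the left side.
E' = (σ[f=4](S) ⋈[f=e] R)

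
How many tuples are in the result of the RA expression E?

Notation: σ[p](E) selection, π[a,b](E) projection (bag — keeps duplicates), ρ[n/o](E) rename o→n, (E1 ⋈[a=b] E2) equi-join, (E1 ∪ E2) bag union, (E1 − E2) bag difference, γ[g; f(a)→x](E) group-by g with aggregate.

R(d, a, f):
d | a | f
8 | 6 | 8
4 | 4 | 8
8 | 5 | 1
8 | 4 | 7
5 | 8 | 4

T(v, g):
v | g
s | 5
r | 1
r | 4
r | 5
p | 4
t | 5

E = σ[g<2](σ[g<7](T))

Stepwise |·|:
  T → 6
  σ[g<7](T) → 6
  σ[g<2](σ[g<7](T)) → 1

|E| = 1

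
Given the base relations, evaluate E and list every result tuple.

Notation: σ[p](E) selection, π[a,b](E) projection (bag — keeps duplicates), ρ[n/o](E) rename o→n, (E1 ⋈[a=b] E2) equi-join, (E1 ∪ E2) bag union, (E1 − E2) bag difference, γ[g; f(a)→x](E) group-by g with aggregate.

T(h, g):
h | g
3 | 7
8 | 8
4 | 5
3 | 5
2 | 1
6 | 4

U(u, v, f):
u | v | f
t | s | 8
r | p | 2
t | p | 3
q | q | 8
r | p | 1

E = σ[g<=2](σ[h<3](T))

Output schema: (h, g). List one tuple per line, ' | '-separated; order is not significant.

Per-node cardinality:
  T → 6
  σ[h<3](T) → 1
  σ[g<=2](σ[h<3](T)) → 1

== RESULT ==
h | g
2 | 1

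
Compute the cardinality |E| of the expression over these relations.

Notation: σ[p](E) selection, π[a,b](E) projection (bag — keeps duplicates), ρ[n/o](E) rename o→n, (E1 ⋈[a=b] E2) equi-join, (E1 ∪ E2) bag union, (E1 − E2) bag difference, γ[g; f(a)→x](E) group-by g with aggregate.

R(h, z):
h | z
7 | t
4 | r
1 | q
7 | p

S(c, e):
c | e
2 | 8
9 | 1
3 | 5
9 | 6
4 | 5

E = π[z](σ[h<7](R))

Subexpression sizes:
  R → 4
  σ[h<7](R) → 2
  π[z](σ[h<7](R)) → 2

|E| = 2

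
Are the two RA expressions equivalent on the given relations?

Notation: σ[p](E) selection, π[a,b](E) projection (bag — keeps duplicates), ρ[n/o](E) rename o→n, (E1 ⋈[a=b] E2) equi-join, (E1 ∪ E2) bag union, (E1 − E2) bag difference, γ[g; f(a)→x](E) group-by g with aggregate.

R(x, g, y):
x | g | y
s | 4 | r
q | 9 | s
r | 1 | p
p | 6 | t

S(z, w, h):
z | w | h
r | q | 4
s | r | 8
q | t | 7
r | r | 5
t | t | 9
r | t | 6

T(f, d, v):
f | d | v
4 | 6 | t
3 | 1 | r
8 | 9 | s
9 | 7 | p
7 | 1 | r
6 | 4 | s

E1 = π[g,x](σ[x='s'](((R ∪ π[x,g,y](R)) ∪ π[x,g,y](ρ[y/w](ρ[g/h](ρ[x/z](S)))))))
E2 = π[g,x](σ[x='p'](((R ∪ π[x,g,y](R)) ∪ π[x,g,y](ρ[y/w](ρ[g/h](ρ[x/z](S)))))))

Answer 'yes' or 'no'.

E1 row counts bottom-up:
  R → 4
  R → 4
  π[x,g,y](R) → 4
  (R ∪ π[x,g,y](R)) → 8
  S → 6
  ρ[x/z](S) → 6
  ρ[g/h](ρ[x/z](S)) → 6
  ρ[y/w](ρ[g/h](ρ[x/z](S))) → 6
  π[x,g,y](ρ[y/w](ρ[g/h](ρ[x/z](S)))) → 6
  ((R ∪ π[x,g,y](R)) ∪ π[x,g,y](ρ[y/w](ρ[g/h](ρ[x/z](S))))) → 14
  σ[x='s'](((R ∪ π[x,g,y](R)) ∪ π[x,g,y](ρ[y/w](ρ[g/h](ρ[x/z](S)))))) → 3
  π[g,x](σ[x='s'](((R ∪ π[x,g,y](R)) ∪ π[x,g,y](ρ[y/w](ρ[g/h](ρ[x/z](S))))))) → 3
E2 row counts bottom-up:
  R → 4
  R → 4
  π[x,g,y](R) → 4
  (R ∪ π[x,g,y](R)) → 8
  S → 6
  ρ[x/z](S) → 6
  ρ[g/h](ρ[x/z](S)) → 6
  ρ[y/w](ρ[g/h](ρ[x/z](S))) → 6
  π[x,g,y](ρ[y/w](ρ[g/h](ρ[x/z](S)))) → 6
  ((R ∪ π[x,g,y](R)) ∪ π[x,g,y](ρ[y/w](ρ[g/h](ρ[x/z](S))))) → 14
  σ[x='p'](((R ∪ π[x,g,y](R)) ∪ π[x,g,y](ρ[y/w](ρ[g/h](ρ[x/z](S)))))) → 2
  π[g,x](σ[x='p'](((R ∪ π[x,g,y](R)) ∪ π[x,g,y](ρ[y/w](ρ[g/h](ρ[x/z](S))))))) → 2

E1 result:
g | x
4 | s
4 | s
8 | s
E2 result:
g | x
6 | p
6 | p
Witness: (4, 's') appears 2× in E1 but 0× in E2.

no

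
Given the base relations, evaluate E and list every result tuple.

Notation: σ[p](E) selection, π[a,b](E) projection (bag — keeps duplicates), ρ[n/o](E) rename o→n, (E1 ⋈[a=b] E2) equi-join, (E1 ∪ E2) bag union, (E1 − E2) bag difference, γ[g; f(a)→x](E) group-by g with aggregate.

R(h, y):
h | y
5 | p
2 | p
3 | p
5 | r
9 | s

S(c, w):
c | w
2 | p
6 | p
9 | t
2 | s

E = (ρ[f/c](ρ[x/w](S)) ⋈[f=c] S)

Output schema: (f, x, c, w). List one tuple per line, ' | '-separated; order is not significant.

Row counts bottom-up:
  S → 4
  ρ[x/w](S) → 4
  ρ[f/c](ρ[x/w](S)) → 4
  S → 4
  (ρ[f/c](ρ[x/w](S)) ⋈[f=c] S) → 6

== RESULT ==
f | x | c | w
2 | p | 2 | p
2 | p | 2 | s
2 | s | 2 | p
2 | s | 2 | s
6 | p | 6 | p
9 | t | 9 | t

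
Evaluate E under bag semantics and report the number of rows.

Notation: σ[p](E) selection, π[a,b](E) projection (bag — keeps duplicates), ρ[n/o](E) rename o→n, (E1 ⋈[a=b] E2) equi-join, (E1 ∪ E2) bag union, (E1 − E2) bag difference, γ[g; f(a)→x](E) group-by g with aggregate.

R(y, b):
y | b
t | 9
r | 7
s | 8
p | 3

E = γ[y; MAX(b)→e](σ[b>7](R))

Row counts bottom-up:
  R → 4
  σ[b>7](R) → 2
  γ[y; MAX(b)→e](σ[b>7](R)) → 2

|E| = 2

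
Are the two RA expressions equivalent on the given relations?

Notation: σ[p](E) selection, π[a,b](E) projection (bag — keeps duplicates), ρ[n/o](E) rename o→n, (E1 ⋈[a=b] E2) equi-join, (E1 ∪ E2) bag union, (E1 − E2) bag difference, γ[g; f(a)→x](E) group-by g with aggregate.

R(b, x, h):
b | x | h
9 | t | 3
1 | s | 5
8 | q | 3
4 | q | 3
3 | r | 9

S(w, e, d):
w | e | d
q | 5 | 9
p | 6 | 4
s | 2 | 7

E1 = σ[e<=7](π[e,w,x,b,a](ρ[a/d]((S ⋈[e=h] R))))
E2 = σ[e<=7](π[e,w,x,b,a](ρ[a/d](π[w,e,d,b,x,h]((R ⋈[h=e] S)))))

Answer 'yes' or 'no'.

E1 stepwise |·|:
  S → 3
  R → 5
  (S ⋈[e=h] R) → 1
  ρ[a/d]((S ⋈[e=h] R)) → 1
  π[e,w,x,b,a](ρ[a/d]((S ⋈[e=h] R))) → 1
  σ[e<=7](π[e,w,x,b,a](ρ[a/d]((S ⋈[e=h] R)))) → 1
E2 stepwise |·|:
  R → 5
  S → 3
  (R ⋈[h=e] S) → 1
  π[w,e,d,b,x,h]((R ⋈[h=e] S)) → 1
  ρ[a/d](π[w,e,d,b,x,h]((R ⋈[h=e] S))) → 1
  π[e,w,x,b,a](ρ[a/d](π[w,e,d,b,x,h]((R ⋈[h=e] S)))) → 1
  σ[e<=7](π[e,w,x,b,a](ρ[a/d](π[w,e,d,b,x,h]((R ⋈[h=e] S))))) → 1

E1 and E2 produce the same multiset:
e | w | x | b | a
5 | q | s | 1 | 9

yes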